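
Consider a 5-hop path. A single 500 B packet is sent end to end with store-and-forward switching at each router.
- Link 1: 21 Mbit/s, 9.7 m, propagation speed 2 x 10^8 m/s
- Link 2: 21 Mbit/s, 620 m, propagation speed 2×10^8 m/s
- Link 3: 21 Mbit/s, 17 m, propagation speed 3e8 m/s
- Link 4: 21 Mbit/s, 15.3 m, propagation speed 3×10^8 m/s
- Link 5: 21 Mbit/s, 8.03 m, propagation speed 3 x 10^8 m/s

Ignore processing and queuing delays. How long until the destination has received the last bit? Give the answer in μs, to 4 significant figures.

L = 500 × 8 = 4000 bits.
Transmission delay per hop = L/R = 4000/21000000 = 190.476 μs; 5 hops → 952.381 μs.
Propagation delays (d/s per hop): 0.0485, 3.1, 0.0566667, 0.051, 0.0267667 μs; sum = 3.28293 μs.
End-to-end = 955.7 μs.

955.7 μs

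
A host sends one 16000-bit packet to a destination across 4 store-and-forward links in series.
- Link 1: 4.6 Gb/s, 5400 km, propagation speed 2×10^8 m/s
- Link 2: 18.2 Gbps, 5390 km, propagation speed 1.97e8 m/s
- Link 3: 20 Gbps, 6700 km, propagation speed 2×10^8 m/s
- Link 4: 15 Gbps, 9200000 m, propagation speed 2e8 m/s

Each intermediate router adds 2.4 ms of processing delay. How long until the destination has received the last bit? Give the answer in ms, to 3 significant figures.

141 ms

Transmission delays (L/R per hop): 0.00347826, 0.000879121, 0.0008, 0.00106667 ms; sum = 0.00622405 ms.
Propagation delays (d/s per hop): 27, 27.3604, 33.5, 46 ms; sum = 133.86 ms.
Processing at 3 router(s): 3 × 2.4 ms = 7.2 ms.
End-to-end = 141 ms.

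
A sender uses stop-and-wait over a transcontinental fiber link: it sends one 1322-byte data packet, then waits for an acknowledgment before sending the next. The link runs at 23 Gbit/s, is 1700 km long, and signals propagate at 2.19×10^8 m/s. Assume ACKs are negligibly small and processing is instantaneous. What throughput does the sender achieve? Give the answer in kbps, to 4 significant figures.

t_tx = L/R = 10576/23000000000 = 4.59826e-07 s.
t_prop = 1700000/219000000 = 0.00776256 s; RTT = 0.0155251 s.
Cycle = t_tx + RTT = 0.0155256 s.
Throughput = L / cycle = 10576 / 0.0155256 = 681.2 kbps.

681.2 kbps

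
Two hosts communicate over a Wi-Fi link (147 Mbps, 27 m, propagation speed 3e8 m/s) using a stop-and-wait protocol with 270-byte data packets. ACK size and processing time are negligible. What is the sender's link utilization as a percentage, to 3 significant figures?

t_tx = L/R = 2160/147000000 = 1.46939e-05 s.
t_prop = 27/300000000 = 9e-08 s; RTT = 1.8e-07 s.
Cycle = t_tx + RTT = 1.48739e-05 s.
Utilization = t_tx / cycle = 1.46939e-05/1.48739e-05 = 98.8 %.

98.8 %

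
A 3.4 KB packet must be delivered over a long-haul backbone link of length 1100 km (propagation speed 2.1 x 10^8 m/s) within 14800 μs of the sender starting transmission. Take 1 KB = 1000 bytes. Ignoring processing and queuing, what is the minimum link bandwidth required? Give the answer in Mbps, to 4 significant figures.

L = 27200 bits.
Propagation delay = 1100000 / 210000000 = 5238.1 μs.
Transmission budget = 14800 − 5238.1 = 9561.9 μs.
R ≥ L / t_tx = 27200 bits / 0.0095619 s = 2.845 Mbps.

2.845 Mbps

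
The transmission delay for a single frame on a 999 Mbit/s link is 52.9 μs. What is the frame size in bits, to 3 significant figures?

L = R × t_tx = 999000000 b/s × 5.29e-05 s = 52847.1 bits.

52800 bits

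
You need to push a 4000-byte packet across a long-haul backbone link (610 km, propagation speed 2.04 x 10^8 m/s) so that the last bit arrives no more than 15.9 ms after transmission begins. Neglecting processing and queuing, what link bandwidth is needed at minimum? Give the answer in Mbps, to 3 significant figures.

2.48 Mbps

L = 32000 bits.
Propagation delay = 610000 / 204000000 = 2.9902 ms.
Transmission budget = 15.9 − 2.9902 = 12.9098 ms.
R ≥ L / t_tx = 32000 bits / 0.0129098 s = 2.48 Mbps.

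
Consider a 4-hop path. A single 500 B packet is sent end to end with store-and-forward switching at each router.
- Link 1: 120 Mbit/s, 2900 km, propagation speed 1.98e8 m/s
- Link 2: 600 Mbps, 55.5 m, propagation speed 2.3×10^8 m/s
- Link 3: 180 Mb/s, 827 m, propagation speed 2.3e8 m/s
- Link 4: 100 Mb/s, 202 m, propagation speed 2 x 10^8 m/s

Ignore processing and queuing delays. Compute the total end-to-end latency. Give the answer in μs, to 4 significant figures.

L = 500 × 8 = 4000 bits.
Transmission delays (L/R per hop): 33.3333, 6.66667, 22.2222, 40 μs; sum = 102.222 μs.
Propagation delays (d/s per hop): 14646.5, 0.241304, 3.59565, 1.01 μs; sum = 14651.3 μs.
End-to-end = 14750 μs.

14750 μs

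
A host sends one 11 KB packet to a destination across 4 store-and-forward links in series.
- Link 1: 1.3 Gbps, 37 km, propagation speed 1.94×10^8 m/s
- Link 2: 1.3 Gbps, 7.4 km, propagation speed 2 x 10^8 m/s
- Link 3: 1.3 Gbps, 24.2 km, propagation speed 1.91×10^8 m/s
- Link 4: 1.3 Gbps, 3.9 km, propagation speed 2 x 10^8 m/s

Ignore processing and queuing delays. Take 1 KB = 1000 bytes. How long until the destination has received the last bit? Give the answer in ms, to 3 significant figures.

L = 88000 bits.
Transmission delay per hop = L/R = 88000/1300000000 = 0.0676923 ms; 4 hops → 0.270769 ms.
Propagation delays (d/s per hop): 0.190722, 0.037, 0.126702, 0.0195 ms; sum = 0.373923 ms.
End-to-end = 0.645 ms.

0.645 ms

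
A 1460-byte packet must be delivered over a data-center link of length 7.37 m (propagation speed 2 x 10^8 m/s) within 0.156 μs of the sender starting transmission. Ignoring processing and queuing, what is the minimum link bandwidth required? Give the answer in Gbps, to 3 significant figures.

L = 11680 bits.
Propagation delay = 7.37 / 200000000 = 0.03685 μs.
Transmission budget = 0.156 − 0.03685 = 0.11915 μs.
R ≥ L / t_tx = 11680 bits / 1.1915e-07 s = 98.0 Gbps.

98.0 Gbps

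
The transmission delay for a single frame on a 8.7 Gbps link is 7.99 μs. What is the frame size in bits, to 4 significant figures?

L = R × t_tx = 8700000000 b/s × 7.99e-06 s = 69513 bits.

69510 bits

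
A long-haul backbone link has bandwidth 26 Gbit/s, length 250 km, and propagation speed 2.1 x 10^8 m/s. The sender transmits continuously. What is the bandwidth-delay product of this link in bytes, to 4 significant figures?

3869000 bytes

Propagation delay = 250000 / 210000000 = 0.00119048 s.
BDP = R × t_prop = 26000000000 × 0.00119048 = 30952400 bits.
In bytes: 30952400/8 = 3869000 bytes.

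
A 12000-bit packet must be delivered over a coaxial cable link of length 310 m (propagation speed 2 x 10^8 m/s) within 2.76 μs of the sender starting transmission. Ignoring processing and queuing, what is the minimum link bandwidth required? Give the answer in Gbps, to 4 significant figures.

9.917 Gbps

Propagation delay = 310 / 200000000 = 1.55 μs.
Transmission budget = 2.76 − 1.55 = 1.21 μs.
R ≥ L / t_tx = 12000 bits / 1.21e-06 s = 9.917 Gbps.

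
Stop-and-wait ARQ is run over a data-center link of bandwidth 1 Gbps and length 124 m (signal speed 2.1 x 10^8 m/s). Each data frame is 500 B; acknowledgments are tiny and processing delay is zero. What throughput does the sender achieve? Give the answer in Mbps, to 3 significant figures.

772 Mbps

t_tx = L/R = 4000/1000000000 = 4e-06 s.
t_prop = 124/210000000 = 5.90476e-07 s; RTT = 1.18095e-06 s.
Cycle = t_tx + RTT = 5.18095e-06 s.
Throughput = L / cycle = 4000 / 5.18095e-06 = 772 Mbps.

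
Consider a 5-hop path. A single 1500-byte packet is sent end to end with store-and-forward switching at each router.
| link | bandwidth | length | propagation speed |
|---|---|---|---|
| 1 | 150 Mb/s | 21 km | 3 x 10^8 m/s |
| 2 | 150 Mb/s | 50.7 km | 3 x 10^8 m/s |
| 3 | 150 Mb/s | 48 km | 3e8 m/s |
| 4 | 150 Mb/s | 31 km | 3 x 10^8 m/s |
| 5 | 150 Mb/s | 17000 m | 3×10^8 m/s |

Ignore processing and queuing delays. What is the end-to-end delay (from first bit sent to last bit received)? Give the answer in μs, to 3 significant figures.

L = 1500 × 8 = 12000 bits.
Transmission delay per hop = L/R = 12000/150000000 = 80 μs; 5 hops → 400 μs.
Propagation delays (d/s per hop): 70, 169, 160, 103.333, 56.6667 μs; sum = 559 μs.
End-to-end = 959 μs.

959 μs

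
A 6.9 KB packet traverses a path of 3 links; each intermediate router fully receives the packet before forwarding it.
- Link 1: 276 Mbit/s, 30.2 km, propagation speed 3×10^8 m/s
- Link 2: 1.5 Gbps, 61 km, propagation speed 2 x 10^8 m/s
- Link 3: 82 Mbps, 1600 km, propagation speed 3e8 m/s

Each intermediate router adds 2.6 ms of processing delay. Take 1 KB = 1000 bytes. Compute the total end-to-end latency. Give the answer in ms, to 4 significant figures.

11.85 ms

L = 55200 bits.
Transmission delays (L/R per hop): 0.2, 0.0368, 0.673171 ms; sum = 0.909971 ms.
Propagation delays (d/s per hop): 0.100667, 0.305, 5.33333 ms; sum = 5.739 ms.
Processing at 2 router(s): 2 × 2.6 ms = 5.2 ms.
End-to-end = 11.85 ms.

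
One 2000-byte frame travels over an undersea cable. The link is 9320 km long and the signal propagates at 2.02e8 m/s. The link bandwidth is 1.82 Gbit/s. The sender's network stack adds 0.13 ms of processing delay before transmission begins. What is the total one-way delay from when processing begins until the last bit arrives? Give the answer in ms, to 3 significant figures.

L = 2000 × 8 = 16000 bits.
Transmission delay = L/R = 16000 / 1820000000 = 0.00879121 ms.
Propagation delay = d/s = 9320000 m / 202000000 m/s = 46.1386 ms.
Plus processing delay 0.13 ms = 0.13 ms.
Total = 46.3 ms.

46.3 ms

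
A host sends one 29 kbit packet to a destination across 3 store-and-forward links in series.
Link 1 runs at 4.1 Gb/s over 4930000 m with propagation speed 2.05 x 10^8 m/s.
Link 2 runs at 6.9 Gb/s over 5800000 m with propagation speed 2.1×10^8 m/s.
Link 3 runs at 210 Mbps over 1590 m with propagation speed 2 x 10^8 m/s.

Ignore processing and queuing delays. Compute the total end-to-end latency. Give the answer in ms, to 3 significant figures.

51.8 ms

L = 29000 bits.
Transmission delays (L/R per hop): 0.00707317, 0.0042029, 0.138095 ms; sum = 0.149371 ms.
Propagation delays (d/s per hop): 24.0488, 27.619, 0.00795 ms; sum = 51.6758 ms.
End-to-end = 51.8 ms.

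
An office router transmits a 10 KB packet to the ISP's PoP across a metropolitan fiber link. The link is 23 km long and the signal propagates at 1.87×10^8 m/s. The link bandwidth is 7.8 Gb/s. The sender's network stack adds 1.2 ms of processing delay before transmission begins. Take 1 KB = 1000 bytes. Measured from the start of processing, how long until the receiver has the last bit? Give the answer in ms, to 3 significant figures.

1.33 ms

L = 80000 bits.
Transmission delay = L/R = 80000 / 7800000000 = 0.0102564 ms.
Propagation delay = d/s = 23000 m / 187000000 m/s = 0.122995 ms.
Plus processing delay 1.2 ms = 1.2 ms.
Total = 1.33 ms.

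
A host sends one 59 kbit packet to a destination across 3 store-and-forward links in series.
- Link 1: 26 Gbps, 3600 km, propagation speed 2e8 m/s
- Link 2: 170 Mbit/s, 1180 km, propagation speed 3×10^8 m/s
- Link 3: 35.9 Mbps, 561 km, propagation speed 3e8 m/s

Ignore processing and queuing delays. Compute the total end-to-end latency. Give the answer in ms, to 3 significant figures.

L = 59000 bits.
Transmission delays (L/R per hop): 0.00226923, 0.347059, 1.64345 ms; sum = 1.99278 ms.
Propagation delays (d/s per hop): 18, 3.93333, 1.87 ms; sum = 23.8033 ms.
End-to-end = 25.8 ms.

25.8 ms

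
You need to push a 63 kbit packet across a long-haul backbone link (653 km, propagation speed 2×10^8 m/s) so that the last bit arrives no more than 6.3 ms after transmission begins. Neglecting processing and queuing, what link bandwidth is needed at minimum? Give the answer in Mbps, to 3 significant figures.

20.8 Mbps

Propagation delay = 653000 / 200000000 = 3.265 ms.
Transmission budget = 6.3 − 3.265 = 3.035 ms.
R ≥ L / t_tx = 63000 bits / 0.003035 s = 20.8 Mbps.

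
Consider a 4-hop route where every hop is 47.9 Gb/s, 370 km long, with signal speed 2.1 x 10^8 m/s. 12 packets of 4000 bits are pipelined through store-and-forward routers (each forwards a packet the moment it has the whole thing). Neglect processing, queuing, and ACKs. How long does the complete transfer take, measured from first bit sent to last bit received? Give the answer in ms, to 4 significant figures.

7.049 ms

Per-hop transmission t_tx = L/R = 4000/47900000000 = 8.35073e-05 ms.
Per-hop propagation t_prop = 370000/210000000 = 1.7619 ms.
Pipeline fill: first packet needs 4·t_tx to clear all hops; remaining 11 packets each add one t_tx.
Total = (4+12-1)·t_tx + 4·t_prop = 15·8.35073e-05 + 4·1.7619 = 7.049 ms.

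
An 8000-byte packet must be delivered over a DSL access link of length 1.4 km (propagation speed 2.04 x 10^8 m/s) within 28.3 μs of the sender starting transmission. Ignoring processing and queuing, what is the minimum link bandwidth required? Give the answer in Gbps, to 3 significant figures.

L = 64000 bits.
Propagation delay = 1400 / 204000000 = 6.86275 μs.
Transmission budget = 28.3 − 6.86275 = 21.4373 μs.
R ≥ L / t_tx = 64000 bits / 2.14373e-05 s = 2.99 Gbps.

2.99 Gbps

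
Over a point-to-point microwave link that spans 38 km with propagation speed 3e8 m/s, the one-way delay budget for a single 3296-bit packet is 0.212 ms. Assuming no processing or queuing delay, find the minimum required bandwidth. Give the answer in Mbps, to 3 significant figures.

38.6 Mbps

Propagation delay = 38000 / 300000000 = 0.126667 ms.
Transmission budget = 0.212 − 0.126667 = 0.0853333 ms.
R ≥ L / t_tx = 3296 bits / 8.53333e-05 s = 38.6 Mbps.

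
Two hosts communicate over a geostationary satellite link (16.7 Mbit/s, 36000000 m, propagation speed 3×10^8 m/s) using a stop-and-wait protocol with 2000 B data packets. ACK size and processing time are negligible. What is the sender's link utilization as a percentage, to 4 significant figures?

t_tx = L/R = 16000/16700000 = 0.000958084 s.
t_prop = 36000000/300000000 = 0.12 s; RTT = 0.24 s.
Cycle = t_tx + RTT = 0.240958 s.
Utilization = t_tx / cycle = 0.000958084/0.240958 = 0.3976 %.

0.3976 %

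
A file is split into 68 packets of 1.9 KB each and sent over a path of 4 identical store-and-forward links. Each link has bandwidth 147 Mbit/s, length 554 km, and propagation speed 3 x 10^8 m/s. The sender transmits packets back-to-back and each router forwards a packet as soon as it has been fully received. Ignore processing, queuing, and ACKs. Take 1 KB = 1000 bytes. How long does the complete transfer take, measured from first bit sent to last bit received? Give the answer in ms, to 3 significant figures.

Per-hop transmission t_tx = L/R = 15200/147000000 = 0.103401 ms.
Per-hop propagation t_prop = 554000/300000000 = 1.84667 ms.
Pipeline fill: first packet needs 4·t_tx to clear all hops; remaining 67 packets each add one t_tx.
Total = (4+68-1)·t_tx + 4·t_prop = 71·0.103401 + 4·1.84667 = 14.7 ms.

14.7 ms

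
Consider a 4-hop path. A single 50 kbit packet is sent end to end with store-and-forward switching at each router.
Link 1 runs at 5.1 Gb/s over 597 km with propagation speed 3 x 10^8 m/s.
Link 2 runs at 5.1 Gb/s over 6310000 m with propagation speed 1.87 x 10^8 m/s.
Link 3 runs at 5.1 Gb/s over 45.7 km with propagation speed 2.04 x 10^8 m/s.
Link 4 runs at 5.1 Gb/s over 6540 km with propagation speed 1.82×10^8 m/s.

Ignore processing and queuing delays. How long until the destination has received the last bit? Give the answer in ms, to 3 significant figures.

L = 50000 bits.
Transmission delay per hop = L/R = 50000/5100000000 = 0.00980392 ms; 4 hops → 0.0392157 ms.
Propagation delays (d/s per hop): 1.99, 33.7433, 0.22402, 35.9341 ms; sum = 71.8914 ms.
End-to-end = 71.9 ms.

71.9 ms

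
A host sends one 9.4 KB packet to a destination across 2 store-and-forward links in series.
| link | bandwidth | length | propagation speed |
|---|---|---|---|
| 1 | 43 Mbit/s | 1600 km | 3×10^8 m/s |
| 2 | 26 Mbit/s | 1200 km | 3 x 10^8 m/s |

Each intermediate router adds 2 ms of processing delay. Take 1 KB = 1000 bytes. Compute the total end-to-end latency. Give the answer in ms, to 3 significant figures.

L = 75200 bits.
Transmission delays (L/R per hop): 1.74884, 2.89231 ms; sum = 4.64114 ms.
Propagation delays (d/s per hop): 5.33333, 4 ms; sum = 9.33333 ms.
Processing at 1 router(s): 1 × 2 ms = 2 ms.
End-to-end = 16.0 ms.

16.0 ms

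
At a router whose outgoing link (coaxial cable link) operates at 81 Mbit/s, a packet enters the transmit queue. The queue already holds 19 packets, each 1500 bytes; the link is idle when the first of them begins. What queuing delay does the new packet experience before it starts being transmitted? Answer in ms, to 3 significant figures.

Each queued packet: L/R = 12000/81000000 = 0.148148 ms.
19 queued → 2.81481 ms.
Queuing delay = 2.81 ms.

2.81 ms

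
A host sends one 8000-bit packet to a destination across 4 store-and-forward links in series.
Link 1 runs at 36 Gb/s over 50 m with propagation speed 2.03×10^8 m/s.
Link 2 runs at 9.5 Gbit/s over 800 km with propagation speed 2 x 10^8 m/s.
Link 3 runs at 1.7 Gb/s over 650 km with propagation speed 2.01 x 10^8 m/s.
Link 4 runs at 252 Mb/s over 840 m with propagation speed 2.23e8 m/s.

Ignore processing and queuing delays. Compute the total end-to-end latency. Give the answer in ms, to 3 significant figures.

Transmission delays (L/R per hop): 0.000222222, 0.000842105, 0.00470588, 0.031746 ms; sum = 0.0375162 ms.
Propagation delays (d/s per hop): 0.000246305, 4, 3.23383, 0.00376682 ms; sum = 7.23784 ms.
End-to-end = 7.28 ms.

7.28 ms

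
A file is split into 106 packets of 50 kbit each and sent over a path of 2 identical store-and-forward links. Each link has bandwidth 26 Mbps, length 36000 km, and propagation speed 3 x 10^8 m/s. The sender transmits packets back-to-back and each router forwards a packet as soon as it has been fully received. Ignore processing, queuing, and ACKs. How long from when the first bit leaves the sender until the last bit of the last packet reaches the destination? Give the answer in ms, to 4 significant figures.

445.8 ms

Per-hop transmission t_tx = L/R = 50000/26000000 = 1.92308 ms.
Per-hop propagation t_prop = 36000000/300000000 = 120 ms.
Pipeline fill: first packet needs 2·t_tx to clear all hops; remaining 105 packets each add one t_tx.
Total = (2+106-1)·t_tx + 2·t_prop = 107·1.92308 + 2·120 = 445.8 ms.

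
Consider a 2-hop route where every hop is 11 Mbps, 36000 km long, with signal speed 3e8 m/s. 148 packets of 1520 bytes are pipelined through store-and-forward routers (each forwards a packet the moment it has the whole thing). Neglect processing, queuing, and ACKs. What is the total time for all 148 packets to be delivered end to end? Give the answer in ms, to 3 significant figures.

405 ms

Per-hop transmission t_tx = L/R = 12160/11000000 = 1.10545 ms.
Per-hop propagation t_prop = 36000000/300000000 = 120 ms.
Pipeline fill: first packet needs 2·t_tx to clear all hops; remaining 147 packets each add one t_tx.
Total = (2+148-1)·t_tx + 2·t_prop = 149·1.10545 + 2·120 = 405 ms.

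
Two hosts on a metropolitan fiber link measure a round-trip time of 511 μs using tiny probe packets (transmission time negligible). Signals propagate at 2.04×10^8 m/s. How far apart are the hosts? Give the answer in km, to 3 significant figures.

52.1 km

One-way propagation = RTT/2 = 255.5 μs.
d = s × t = 204000000 × 0.0002555 = 52.1 km.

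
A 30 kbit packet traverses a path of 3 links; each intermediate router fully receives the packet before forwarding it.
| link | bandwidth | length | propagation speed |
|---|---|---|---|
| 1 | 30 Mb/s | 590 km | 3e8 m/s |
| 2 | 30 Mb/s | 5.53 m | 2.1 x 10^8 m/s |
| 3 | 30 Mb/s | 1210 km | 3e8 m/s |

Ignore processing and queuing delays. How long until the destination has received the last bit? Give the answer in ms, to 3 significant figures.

9.00 ms

L = 30000 bits.
Transmission delay per hop = L/R = 30000/30000000 = 1 ms; 3 hops → 3 ms.
Propagation delays (d/s per hop): 1.96667, 2.63333e-05, 4.03333 ms; sum = 6.00003 ms.
End-to-end = 9.00 ms.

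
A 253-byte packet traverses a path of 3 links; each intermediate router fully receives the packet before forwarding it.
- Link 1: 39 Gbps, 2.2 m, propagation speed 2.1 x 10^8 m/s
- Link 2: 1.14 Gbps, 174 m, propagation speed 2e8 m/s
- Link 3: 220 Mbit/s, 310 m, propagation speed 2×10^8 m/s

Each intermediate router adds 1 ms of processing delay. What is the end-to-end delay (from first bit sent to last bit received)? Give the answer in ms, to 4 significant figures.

L = 253 × 8 = 2024 bits.
Transmission delays (L/R per hop): 5.18974e-05, 0.00177544, 0.0092 ms; sum = 0.0110273 ms.
Propagation delays (d/s per hop): 1.04762e-05, 0.00087, 0.00155 ms; sum = 0.00243048 ms.
Processing at 2 router(s): 2 × 1 ms = 2 ms.
End-to-end = 2.013 ms.

2.013 ms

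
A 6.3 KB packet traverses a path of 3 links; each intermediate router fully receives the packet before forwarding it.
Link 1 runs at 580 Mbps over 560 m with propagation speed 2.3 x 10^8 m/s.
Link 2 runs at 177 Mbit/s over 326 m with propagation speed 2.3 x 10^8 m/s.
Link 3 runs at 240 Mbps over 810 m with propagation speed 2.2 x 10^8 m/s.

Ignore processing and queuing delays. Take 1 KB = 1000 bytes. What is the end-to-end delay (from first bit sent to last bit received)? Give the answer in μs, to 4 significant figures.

589.2 μs

L = 50400 bits.
Transmission delays (L/R per hop): 86.8966, 284.746, 210 μs; sum = 581.642 μs.
Propagation delays (d/s per hop): 2.43478, 1.41739, 3.68182 μs; sum = 7.53399 μs.
End-to-end = 589.2 μs.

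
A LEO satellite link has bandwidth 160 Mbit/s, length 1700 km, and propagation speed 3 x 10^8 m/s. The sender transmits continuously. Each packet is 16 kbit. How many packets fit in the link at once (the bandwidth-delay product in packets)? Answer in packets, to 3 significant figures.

Propagation delay = 1700000 / 300000000 = 0.00566667 s.
BDP = R × t_prop = 160000000 × 0.00566667 = 906667 bits.
In packets of 16000 bits: 56.7 packets.

56.7 packets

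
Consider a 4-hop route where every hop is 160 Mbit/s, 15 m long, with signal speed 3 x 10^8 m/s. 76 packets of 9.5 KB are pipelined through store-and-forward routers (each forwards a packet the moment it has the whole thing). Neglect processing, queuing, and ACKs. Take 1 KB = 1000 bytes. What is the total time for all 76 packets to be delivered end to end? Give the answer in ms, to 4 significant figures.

Per-hop transmission t_tx = L/R = 76000/160000000 = 0.475 ms.
Per-hop propagation t_prop = 15/300000000 = 5e-05 ms.
Pipeline fill: first packet needs 4·t_tx to clear all hops; remaining 75 packets each add one t_tx.
Total = (4+76-1)·t_tx + 4·t_prop = 79·0.475 + 4·5e-05 = 37.53 ms.

37.53 ms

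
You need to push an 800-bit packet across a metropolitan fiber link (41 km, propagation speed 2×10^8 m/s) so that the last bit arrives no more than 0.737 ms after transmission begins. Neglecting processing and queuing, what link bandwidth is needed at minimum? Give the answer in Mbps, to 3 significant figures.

Propagation delay = 41000 / 200000000 = 0.205 ms.
Transmission budget = 0.737 − 0.205 = 0.532 ms.
R ≥ L / t_tx = 800 bits / 0.000532 s = 1.50 Mbps.

1.50 Mbps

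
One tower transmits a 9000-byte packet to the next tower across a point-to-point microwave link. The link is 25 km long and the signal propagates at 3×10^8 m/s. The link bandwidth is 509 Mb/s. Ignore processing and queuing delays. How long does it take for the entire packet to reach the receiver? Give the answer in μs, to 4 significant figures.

L = 9000 × 8 = 72000 bits.
Transmission delay = L/R = 72000 / 509000000 = 141.454 μs.
Propagation delay = d/s = 25000 m / 300000000 m/s = 83.3333 μs.
Total = 224.8 μs.

224.8 μs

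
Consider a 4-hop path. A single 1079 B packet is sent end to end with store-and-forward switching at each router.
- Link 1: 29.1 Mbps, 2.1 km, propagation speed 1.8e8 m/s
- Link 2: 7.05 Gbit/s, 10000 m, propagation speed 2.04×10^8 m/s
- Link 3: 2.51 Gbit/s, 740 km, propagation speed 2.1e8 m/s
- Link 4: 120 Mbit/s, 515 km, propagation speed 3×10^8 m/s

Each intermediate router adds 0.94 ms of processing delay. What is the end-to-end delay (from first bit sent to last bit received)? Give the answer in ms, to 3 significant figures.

L = 1079 × 8 = 8632 bits.
Transmission delays (L/R per hop): 0.296632, 0.0012244, 0.00343904, 0.0719333 ms; sum = 0.373229 ms.
Propagation delays (d/s per hop): 0.0116667, 0.0490196, 3.52381, 1.71667 ms; sum = 5.30116 ms.
Processing at 3 router(s): 3 × 0.94 ms = 2.82 ms.
End-to-end = 8.49 ms.

8.49 ms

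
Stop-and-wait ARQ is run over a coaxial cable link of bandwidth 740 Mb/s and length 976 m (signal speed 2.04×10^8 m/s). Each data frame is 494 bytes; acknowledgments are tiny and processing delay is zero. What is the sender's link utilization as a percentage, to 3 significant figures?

t_tx = L/R = 3952/740000000 = 5.34054e-06 s.
t_prop = 976/204000000 = 4.78431e-06 s; RTT = 9.56863e-06 s.
Cycle = t_tx + RTT = 1.49092e-05 s.
Utilization = t_tx / cycle = 5.34054e-06/1.49092e-05 = 35.8 %.

35.8 %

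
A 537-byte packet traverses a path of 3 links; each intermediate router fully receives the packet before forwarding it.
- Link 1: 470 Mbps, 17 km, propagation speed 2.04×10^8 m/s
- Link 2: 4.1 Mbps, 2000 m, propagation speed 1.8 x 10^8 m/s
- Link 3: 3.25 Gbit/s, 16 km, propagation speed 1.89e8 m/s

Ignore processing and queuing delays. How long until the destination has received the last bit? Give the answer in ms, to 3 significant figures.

L = 537 × 8 = 4296 bits.
Transmission delays (L/R per hop): 0.00914043, 1.0478, 0.00132185 ms; sum = 1.05827 ms.
Propagation delays (d/s per hop): 0.0833333, 0.0111111, 0.0846561 ms; sum = 0.179101 ms.
End-to-end = 1.24 ms.

1.24 ms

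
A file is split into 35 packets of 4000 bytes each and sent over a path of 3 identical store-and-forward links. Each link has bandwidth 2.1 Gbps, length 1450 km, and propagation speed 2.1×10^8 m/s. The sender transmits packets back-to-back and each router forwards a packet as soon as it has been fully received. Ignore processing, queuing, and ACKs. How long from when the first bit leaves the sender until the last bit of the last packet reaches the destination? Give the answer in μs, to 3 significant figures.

21300 μs

Per-hop transmission t_tx = L/R = 32000/2100000000 = 15.2381 μs.
Per-hop propagation t_prop = 1450000/210000000 = 6904.76 μs.
Pipeline fill: first packet needs 3·t_tx to clear all hops; remaining 34 packets each add one t_tx.
Total = (3+35-1)·t_tx + 3·t_prop = 37·15.2381 + 3·6904.76 = 21300 μs.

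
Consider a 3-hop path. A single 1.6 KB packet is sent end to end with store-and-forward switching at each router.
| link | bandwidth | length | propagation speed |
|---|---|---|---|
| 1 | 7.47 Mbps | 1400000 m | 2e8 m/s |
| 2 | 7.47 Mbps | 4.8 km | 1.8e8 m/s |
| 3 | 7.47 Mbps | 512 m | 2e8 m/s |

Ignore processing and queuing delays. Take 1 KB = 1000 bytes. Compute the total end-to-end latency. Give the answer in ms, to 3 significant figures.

12.2 ms

L = 12800 bits.
Transmission delay per hop = L/R = 12800/7470000 = 1.71352 ms; 3 hops → 5.14056 ms.
Propagation delays (d/s per hop): 7, 0.0266667, 0.00256 ms; sum = 7.02923 ms.
End-to-end = 12.2 ms.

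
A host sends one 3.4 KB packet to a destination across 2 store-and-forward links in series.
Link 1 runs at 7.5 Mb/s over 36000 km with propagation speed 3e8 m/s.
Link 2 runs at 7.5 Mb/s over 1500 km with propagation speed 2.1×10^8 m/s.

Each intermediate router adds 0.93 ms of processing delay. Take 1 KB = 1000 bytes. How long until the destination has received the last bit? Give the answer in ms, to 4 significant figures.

135.3 ms

L = 27200 bits.
Transmission delay per hop = L/R = 27200/7500000 = 3.62667 ms; 2 hops → 7.25333 ms.
Propagation delays (d/s per hop): 120, 7.14286 ms; sum = 127.143 ms.
Processing at 1 router(s): 1 × 0.93 ms = 0.93 ms.
End-to-end = 135.3 ms.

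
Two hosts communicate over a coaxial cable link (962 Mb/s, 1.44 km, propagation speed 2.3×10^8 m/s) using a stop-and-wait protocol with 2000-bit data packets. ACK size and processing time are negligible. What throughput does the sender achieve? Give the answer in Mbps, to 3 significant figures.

t_tx = L/R = 2000/962000000 = 2.079e-06 s.
t_prop = 1440/2.3e+08 = 6.26087e-06 s; RTT = 1.25217e-05 s.
Cycle = t_tx + RTT = 1.46007e-05 s.
Throughput = L / cycle = 2000 / 1.46007e-05 = 137 Mbps.

137 Mbps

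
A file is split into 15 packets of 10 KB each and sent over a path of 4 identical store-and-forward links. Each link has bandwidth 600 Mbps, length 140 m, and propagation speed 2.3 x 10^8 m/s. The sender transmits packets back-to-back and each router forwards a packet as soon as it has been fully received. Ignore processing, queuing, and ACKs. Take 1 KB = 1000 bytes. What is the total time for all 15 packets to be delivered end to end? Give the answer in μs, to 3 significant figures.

2400 μs

Per-hop transmission t_tx = L/R = 80000/600000000 = 133.333 μs.
Per-hop propagation t_prop = 140/2.3e+08 = 0.608696 μs.
Pipeline fill: first packet needs 4·t_tx to clear all hops; remaining 14 packets each add one t_tx.
Total = (4+15-1)·t_tx + 4·t_prop = 18·133.333 + 4·0.608696 = 2400 μs.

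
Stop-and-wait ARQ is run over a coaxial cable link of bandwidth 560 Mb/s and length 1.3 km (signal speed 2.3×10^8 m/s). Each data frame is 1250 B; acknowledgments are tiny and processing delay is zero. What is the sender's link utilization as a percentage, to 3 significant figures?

t_tx = L/R = 10000/560000000 = 1.78571e-05 s.
t_prop = 1300/2.3e+08 = 5.65217e-06 s; RTT = 1.13043e-05 s.
Cycle = t_tx + RTT = 2.91615e-05 s.
Utilization = t_tx / cycle = 1.78571e-05/2.91615e-05 = 61.2 %.

61.2 %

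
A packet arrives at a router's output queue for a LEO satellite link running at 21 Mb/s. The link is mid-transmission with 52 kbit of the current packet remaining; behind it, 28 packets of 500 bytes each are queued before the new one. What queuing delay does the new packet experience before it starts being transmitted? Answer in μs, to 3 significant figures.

7810 μs

Each queued packet: L/R = 4000/21000000 = 190.476 μs.
28 queued → 5333.33 μs.
Plus remaining 52000 bits of current packet: 2476.19 μs.
Queuing delay = 7810 μs.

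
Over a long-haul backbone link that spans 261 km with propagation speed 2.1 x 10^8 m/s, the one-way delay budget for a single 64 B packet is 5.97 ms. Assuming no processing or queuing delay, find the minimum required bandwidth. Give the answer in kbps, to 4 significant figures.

108.3 kbps

L = 512 bits.
Propagation delay = 261000 / 210000000 = 1.24286 ms.
Transmission budget = 5.97 − 1.24286 = 4.72714 ms.
R ≥ L / t_tx = 512 bits / 0.00472714 s = 108.3 kbps.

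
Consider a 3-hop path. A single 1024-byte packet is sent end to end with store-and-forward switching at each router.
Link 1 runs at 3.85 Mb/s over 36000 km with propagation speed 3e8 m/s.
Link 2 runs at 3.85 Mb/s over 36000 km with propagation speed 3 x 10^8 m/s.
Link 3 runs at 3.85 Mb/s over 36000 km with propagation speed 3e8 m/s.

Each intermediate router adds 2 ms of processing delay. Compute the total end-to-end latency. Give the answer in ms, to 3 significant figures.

370 ms

L = 1024 × 8 = 8192 bits.
Transmission delay per hop = L/R = 8192/3850000 = 2.12779 ms; 3 hops → 6.38338 ms.
Propagation delays (d/s per hop): 120, 120, 120 ms; sum = 360 ms.
Processing at 2 router(s): 2 × 2 ms = 4 ms.
End-to-end = 370 ms.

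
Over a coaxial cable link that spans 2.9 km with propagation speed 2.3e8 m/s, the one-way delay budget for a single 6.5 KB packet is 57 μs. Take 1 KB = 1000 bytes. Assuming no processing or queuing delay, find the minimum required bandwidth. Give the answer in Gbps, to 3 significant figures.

1.17 Gbps

L = 52000 bits.
Propagation delay = 2900 / 2.3e+08 = 12.6087 μs.
Transmission budget = 57 − 12.6087 = 44.3913 μs.
R ≥ L / t_tx = 52000 bits / 4.43913e-05 s = 1.17 Gbps.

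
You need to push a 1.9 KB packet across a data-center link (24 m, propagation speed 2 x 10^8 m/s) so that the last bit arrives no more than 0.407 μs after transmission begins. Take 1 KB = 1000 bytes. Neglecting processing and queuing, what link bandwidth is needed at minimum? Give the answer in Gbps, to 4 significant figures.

52.96 Gbps

L = 15200 bits.
Propagation delay = 24 / 200000000 = 0.12 μs.
Transmission budget = 0.407 − 0.12 = 0.287 μs.
R ≥ L / t_tx = 15200 bits / 2.87e-07 s = 52.96 Gbps.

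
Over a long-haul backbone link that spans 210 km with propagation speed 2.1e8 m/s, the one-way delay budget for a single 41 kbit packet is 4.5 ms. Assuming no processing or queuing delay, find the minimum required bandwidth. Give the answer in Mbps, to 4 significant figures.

11.71 Mbps

Propagation delay = 210000 / 210000000 = 1 ms.
Transmission budget = 4.5 − 1 = 3.5 ms.
R ≥ L / t_tx = 41000 bits / 0.0035 s = 11.71 Mbps.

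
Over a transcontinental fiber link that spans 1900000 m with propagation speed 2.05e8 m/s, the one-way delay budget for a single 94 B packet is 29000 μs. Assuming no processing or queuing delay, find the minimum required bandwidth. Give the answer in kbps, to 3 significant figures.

L = 752 bits.
Propagation delay = 1900000 / 2.05e+08 = 9268.29 μs.
Transmission budget = 29000 − 9268.29 = 19731.7 μs.
R ≥ L / t_tx = 752 bits / 0.0197317 s = 38.1 kbps.

38.1 kbps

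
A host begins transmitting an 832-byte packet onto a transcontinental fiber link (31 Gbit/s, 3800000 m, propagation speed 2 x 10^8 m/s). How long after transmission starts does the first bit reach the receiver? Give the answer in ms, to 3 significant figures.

First bit experiences only propagation delay: d/s = 3800000/200000000 = 19.0 ms.

19.0 ms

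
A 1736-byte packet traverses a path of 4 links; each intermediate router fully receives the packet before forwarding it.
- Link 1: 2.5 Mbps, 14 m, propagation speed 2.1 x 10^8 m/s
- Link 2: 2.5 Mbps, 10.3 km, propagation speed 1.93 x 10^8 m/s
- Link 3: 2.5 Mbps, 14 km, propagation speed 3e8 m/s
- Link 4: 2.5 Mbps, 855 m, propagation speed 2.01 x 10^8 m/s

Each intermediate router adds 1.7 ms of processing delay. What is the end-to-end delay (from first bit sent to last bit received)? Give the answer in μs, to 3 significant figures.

27400 μs

L = 1736 × 8 = 13888 bits.
Transmission delay per hop = L/R = 13888/2500000 = 5555.2 μs; 4 hops → 22220.8 μs.
Propagation delays (d/s per hop): 0.0666667, 53.3679, 46.6667, 4.25373 μs; sum = 104.355 μs.
Processing at 3 router(s): 3 × 1.7 ms = 5100 μs.
End-to-end = 27400 μs.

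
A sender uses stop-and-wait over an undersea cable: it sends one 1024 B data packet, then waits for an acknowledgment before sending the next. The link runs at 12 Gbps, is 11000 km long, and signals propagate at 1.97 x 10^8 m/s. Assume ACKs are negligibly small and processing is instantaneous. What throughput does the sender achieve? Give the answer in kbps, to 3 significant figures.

73.4 kbps

t_tx = L/R = 8192/12000000000 = 6.82667e-07 s.
t_prop = 11000000/197000000 = 0.0558376 s; RTT = 0.111675 s.
Cycle = t_tx + RTT = 0.111676 s.
Throughput = L / cycle = 8192 / 0.111676 = 73.4 kbps.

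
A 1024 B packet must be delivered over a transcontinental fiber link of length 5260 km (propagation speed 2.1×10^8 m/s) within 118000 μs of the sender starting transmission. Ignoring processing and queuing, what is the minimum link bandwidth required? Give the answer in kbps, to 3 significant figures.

88.1 kbps

L = 8192 bits.
Propagation delay = 5260000 / 210000000 = 25047.6 μs.
Transmission budget = 118000 − 25047.6 = 92952.4 μs.
R ≥ L / t_tx = 8192 bits / 0.0929524 s = 88.1 kbps.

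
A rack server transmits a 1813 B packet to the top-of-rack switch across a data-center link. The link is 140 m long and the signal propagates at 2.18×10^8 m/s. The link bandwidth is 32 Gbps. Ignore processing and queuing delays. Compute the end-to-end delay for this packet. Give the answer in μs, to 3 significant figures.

L = 1813 × 8 = 14504 bits.
Transmission delay = L/R = 14504 / 32000000000 = 0.45325 μs.
Propagation delay = d/s = 140 m / 2.18e+08 m/s = 0.642202 μs.
Total = 1.10 μs.

1.10 μs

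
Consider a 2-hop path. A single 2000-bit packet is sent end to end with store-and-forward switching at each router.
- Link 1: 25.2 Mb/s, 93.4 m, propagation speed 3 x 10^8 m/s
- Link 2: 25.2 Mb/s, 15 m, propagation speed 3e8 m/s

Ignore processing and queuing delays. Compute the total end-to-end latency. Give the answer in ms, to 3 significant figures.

0.159 ms

Transmission delay per hop = L/R = 2000/25200000 = 0.0793651 ms; 2 hops → 0.15873 ms.
Propagation delays (d/s per hop): 0.000311333, 5e-05 ms; sum = 0.000361333 ms.
End-to-end = 0.159 ms.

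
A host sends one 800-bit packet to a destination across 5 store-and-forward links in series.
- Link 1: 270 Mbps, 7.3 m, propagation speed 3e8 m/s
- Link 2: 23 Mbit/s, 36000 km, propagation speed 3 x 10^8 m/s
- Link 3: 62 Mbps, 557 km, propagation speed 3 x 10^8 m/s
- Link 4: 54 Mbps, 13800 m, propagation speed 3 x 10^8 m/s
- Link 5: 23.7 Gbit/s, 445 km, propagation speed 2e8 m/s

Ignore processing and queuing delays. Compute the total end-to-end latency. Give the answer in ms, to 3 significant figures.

Transmission delays (L/R per hop): 0.00296296, 0.0347826, 0.0129032, 0.0148148, 3.37553e-05 ms; sum = 0.0654974 ms.
Propagation delays (d/s per hop): 2.43333e-05, 120, 1.85667, 0.046, 2.225 ms; sum = 124.128 ms.
End-to-end = 124 ms.

124 ms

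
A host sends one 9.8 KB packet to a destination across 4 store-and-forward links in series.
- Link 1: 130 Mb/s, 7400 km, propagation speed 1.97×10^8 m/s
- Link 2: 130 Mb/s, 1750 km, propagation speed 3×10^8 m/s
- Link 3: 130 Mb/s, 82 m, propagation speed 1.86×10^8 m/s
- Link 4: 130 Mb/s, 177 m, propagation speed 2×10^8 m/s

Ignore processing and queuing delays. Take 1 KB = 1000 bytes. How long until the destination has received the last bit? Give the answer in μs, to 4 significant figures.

L = 78400 bits.
Transmission delay per hop = L/R = 78400/130000000 = 603.077 μs; 4 hops → 2412.31 μs.
Propagation delays (d/s per hop): 37563.5, 5833.33, 0.44086, 0.885 μs; sum = 43398.1 μs.
End-to-end = 45810 μs.

45810 μs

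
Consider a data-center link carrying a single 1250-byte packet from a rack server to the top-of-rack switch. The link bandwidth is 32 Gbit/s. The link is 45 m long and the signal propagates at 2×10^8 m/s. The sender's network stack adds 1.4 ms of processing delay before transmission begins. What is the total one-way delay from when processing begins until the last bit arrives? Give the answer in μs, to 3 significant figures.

L = 1250 × 8 = 10000 bits.
Transmission delay = L/R = 10000 / 32000000000 = 0.3125 μs.
Propagation delay = d/s = 45 m / 200000000 m/s = 0.225 μs.
Plus processing delay 1.4 ms = 1400 μs.
Total = 1400 μs.

1400 μs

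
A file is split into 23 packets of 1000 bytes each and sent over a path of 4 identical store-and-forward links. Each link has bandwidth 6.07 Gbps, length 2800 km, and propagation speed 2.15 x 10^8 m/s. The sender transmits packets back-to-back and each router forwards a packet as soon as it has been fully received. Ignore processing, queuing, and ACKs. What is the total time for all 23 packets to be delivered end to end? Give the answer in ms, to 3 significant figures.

Per-hop transmission t_tx = L/R = 8000/6070000000 = 0.00131796 ms.
Per-hop propagation t_prop = 2800000/215000000 = 13.0233 ms.
Pipeline fill: first packet needs 4·t_tx to clear all hops; remaining 22 packets each add one t_tx.
Total = (4+23-1)·t_tx + 4·t_prop = 26·0.00131796 + 4·13.0233 = 52.1 ms.

52.1 ms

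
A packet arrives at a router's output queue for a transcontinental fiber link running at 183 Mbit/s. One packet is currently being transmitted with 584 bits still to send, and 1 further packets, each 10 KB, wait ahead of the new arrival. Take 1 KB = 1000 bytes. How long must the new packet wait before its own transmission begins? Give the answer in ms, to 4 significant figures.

0.4403 ms

Each queued packet: L/R = 80000/183000000 = 0.437158 ms.
1 queued → 0.437158 ms.
Plus remaining 584 bits of current packet: 0.00319126 ms.
Queuing delay = 0.4403 ms.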